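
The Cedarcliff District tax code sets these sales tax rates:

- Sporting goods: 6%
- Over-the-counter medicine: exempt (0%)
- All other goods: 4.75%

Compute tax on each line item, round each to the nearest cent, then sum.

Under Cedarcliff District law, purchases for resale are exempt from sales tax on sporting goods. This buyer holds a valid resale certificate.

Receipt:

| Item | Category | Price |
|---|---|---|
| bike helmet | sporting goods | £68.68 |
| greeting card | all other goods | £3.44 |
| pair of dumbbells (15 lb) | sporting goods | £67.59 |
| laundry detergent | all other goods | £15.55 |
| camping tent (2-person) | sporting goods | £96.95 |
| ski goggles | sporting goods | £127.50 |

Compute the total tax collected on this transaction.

£0.90

Bike helmet £68.68: sporting goods, buyer-exempt → 0% → £0.00
Greeting card £3.44: all other goods → 4.75% → £0.16
Pair of dumbbells (15 lb) £67.59: sporting goods, buyer-exempt → 0% → £0.00
Laundry detergent £15.55: all other goods → 4.75% → £0.74
Camping tent (2-person) £96.95: sporting goods, buyer-exempt → 0% → £0.00
Ski goggles £127.50: sporting goods, buyer-exempt → 0% → £0.00
Total tax = £0.16 + £0.74 = £0.90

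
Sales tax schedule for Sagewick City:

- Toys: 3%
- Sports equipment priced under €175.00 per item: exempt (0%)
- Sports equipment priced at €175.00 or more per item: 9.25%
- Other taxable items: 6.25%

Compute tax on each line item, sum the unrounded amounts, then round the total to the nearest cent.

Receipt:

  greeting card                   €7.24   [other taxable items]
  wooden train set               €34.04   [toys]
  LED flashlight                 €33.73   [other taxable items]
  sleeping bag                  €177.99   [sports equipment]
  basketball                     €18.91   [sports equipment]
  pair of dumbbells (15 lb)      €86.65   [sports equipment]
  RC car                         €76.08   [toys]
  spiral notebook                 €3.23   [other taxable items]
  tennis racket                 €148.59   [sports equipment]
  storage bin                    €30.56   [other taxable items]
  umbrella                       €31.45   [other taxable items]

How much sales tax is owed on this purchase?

€26.41

Greeting card €7.24: other taxable items → 6.25% → €0.4525
Wooden train set €34.04: toys → 3% → €1.0212
LED flashlight €33.73: other taxable items → 6.25% → €2.108125
Sleeping bag €177.99: sports equipment, €175.00 or more → 9.25% → €16.464075
Basketball €18.91: sports equipment, under €175.00 → 0% → €0.00
Pair of dumbbells (15 lb) €86.65: sports equipment, under €175.00 → 0% → €0.00
RC car €76.08: toys → 3% → €2.2824
Spiral notebook €3.23: other taxable items → 6.25% → €0.201875
Tennis racket €148.59: sports equipment, under €175.00 → 0% → €0.00
Storage bin €30.56: other taxable items → 6.25% → €1.91
Umbrella €31.45: other taxable items → 6.25% → €1.965625
Unrounded tax sum = €26.4058 → €26.41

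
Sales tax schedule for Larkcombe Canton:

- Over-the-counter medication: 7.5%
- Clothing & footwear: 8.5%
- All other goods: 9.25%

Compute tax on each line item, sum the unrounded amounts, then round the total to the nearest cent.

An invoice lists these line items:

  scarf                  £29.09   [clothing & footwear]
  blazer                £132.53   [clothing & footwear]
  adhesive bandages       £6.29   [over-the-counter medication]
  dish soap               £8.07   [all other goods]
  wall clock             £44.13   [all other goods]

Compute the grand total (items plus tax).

Scarf £29.09: clothing & footwear → 8.5% → £2.47265
Blazer £132.53: clothing & footwear → 8.5% → £11.26505
Adhesive bandages £6.29: over-the-counter medication → 7.5% → £0.47175
Dish soap £8.07: all other goods → 9.25% → £0.746475
Wall clock £44.13: all other goods → 9.25% → £4.082025
Subtotal = £220.11; unrounded tax = £19.03795 → £19.04; total due = £239.15

£239.15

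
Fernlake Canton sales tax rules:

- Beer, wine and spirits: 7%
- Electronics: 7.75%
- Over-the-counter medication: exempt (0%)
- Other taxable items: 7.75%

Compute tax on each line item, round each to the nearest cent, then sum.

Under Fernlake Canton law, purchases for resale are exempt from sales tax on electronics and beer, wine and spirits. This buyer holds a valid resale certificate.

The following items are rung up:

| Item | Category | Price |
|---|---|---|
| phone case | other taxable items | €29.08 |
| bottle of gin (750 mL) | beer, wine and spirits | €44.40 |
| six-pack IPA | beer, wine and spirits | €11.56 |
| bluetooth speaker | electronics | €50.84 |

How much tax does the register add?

€2.25

Phone case €29.08: other taxable items → 7.75% → €2.25
Bottle of gin (750 mL) €44.40: beer, wine and spirits, buyer-exempt → 0% → €0.00
Six-pack IPA €11.56: beer, wine and spirits, buyer-exempt → 0% → €0.00
Bluetooth speaker €50.84: electronics, buyer-exempt → 0% → €0.00
Total tax = €2.25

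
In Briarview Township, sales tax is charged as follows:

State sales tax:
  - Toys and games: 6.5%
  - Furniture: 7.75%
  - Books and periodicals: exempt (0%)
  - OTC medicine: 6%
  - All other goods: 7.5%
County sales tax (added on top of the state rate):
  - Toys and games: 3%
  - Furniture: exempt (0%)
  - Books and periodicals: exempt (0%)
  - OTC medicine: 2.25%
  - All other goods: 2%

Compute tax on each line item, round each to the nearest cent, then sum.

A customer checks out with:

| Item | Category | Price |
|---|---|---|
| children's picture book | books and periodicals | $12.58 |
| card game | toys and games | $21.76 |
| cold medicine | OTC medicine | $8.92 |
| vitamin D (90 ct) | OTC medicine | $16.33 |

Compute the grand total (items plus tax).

Children's picture book $12.58: books and periodicals → 0% + 0% county = 0% → $0.00
Card game $21.76: toys and games → 6.5% + 3% county = 9.5% → $2.07
Cold medicine $8.92: OTC medicine → 6% + 2.25% county = 8.25% → $0.74
Vitamin D (90 ct) $16.33: OTC medicine → 6% + 2.25% county = 8.25% → $1.35
Subtotal = $59.59; tax = $4.16; total due = $63.75

$63.75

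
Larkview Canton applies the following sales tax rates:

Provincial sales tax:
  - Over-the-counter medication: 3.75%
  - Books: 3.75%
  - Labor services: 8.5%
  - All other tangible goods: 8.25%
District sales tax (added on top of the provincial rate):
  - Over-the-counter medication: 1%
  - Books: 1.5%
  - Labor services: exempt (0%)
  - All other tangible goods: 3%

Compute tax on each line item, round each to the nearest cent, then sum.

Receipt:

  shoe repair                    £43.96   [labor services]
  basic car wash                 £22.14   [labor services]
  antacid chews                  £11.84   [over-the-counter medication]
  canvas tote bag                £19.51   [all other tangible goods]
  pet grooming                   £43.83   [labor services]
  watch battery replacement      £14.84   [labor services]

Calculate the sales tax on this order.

Shoe repair £43.96: labor services → 8.5% + 0% district = 8.5% → £3.74
Basic car wash £22.14: labor services → 8.5% + 0% district = 8.5% → £1.88
Antacid chews £11.84: over-the-counter medication → 3.75% + 1% district = 4.75% → £0.56
Canvas tote bag £19.51: all other tangible goods → 8.25% + 3% district = 11.25% → £2.19
Pet grooming £43.83: labor services → 8.5% + 0% district = 8.5% → £3.73
Watch battery replacement £14.84: labor services → 8.5% + 0% district = 8.5% → £1.26
Total tax = £3.74 + £1.88 + £0.56 + £2.19 + £3.73 + £1.26 = £13.36

£13.36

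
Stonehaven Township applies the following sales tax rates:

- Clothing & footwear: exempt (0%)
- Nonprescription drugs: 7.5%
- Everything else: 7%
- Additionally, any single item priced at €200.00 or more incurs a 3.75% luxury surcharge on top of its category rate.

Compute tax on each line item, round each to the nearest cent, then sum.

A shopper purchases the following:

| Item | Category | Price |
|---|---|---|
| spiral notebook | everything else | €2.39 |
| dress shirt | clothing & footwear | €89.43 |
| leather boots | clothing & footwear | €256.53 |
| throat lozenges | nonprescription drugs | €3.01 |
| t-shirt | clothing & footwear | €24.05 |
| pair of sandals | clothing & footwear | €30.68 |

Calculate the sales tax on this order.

€10.02

Spiral notebook €2.39: everything else → 7% → €0.17
Dress shirt €89.43: clothing & footwear → 0% → €0.00
Leather boots €256.53: clothing & footwear → 0% + 3.75% surcharge = 3.75% → €9.62
Throat lozenges €3.01: nonprescription drugs → 7.5% → €0.23
T-shirt €24.05: clothing & footwear → 0% → €0.00
Pair of sandals €30.68: clothing & footwear → 0% → €0.00
Total tax = €0.17 + €9.62 + €0.23 = €10.02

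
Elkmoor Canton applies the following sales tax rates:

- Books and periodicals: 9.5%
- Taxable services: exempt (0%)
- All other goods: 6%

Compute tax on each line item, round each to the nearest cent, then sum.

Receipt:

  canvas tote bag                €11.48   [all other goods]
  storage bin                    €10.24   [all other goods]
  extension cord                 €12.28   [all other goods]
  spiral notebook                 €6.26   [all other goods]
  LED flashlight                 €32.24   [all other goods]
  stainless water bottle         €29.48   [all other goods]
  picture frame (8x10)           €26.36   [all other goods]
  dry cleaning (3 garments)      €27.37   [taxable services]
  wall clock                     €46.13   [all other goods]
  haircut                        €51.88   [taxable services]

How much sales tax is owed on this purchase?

€10.47

Canvas tote bag €11.48: all other goods → 6% → €0.69
Storage bin €10.24: all other goods → 6% → €0.61
Extension cord €12.28: all other goods → 6% → €0.74
Spiral notebook €6.26: all other goods → 6% → €0.38
LED flashlight €32.24: all other goods → 6% → €1.93
Stainless water bottle €29.48: all other goods → 6% → €1.77
Picture frame (8x10) €26.36: all other goods → 6% → €1.58
Dry cleaning (3 garments) €27.37: taxable services → 0% → €0.00
Wall clock €46.13: all other goods → 6% → €2.77
Haircut €51.88: taxable services → 0% → €0.00
Total tax = €0.69 + €0.61 + €0.74 + €0.38 + €1.93 + €1.77 + €1.58 + €2.77 = €10.47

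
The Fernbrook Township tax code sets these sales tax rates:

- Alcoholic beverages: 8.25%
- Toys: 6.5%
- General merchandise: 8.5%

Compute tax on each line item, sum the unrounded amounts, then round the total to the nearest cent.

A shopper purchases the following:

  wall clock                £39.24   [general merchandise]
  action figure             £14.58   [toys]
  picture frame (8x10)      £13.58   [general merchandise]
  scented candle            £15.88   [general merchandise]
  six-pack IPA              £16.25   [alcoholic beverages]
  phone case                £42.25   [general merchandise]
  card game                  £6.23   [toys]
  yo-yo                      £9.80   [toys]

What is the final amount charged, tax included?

£170.57

Wall clock £39.24: general merchandise → 8.5% → £3.3354
Action figure £14.58: toys → 6.5% → £0.9477
Picture frame (8x10) £13.58: general merchandise → 8.5% → £1.1543
Scented candle £15.88: general merchandise → 8.5% → £1.3498
Six-pack IPA £16.25: alcoholic beverages → 8.25% → £1.340625
Phone case £42.25: general merchandise → 8.5% → £3.59125
Card game £6.23: toys → 6.5% → £0.40495
Yo-yo £9.80: toys → 6.5% → £0.637
Subtotal = £157.81; unrounded tax = £12.761025 → £12.76; total due = £170.57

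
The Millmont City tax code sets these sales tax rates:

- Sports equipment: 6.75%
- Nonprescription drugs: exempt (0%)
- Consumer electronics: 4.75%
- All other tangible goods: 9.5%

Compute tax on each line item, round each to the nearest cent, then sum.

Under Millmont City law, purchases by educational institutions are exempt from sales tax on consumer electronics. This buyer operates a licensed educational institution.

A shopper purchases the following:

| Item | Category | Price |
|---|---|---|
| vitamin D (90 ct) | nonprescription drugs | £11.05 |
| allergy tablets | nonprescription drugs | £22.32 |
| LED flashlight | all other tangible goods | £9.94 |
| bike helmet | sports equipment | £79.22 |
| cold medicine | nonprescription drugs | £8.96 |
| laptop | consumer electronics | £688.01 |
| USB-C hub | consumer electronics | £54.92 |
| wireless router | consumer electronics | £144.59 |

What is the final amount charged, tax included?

£1025.30

Vitamin D (90 ct) £11.05: nonprescription drugs → 0% → £0.00
Allergy tablets £22.32: nonprescription drugs → 0% → £0.00
LED flashlight £9.94: all other tangible goods → 9.5% → £0.94
Bike helmet £79.22: sports equipment → 6.75% → £5.35
Cold medicine £8.96: nonprescription drugs → 0% → £0.00
Laptop £688.01: consumer electronics, buyer-exempt → 0% → £0.00
USB-C hub £54.92: consumer electronics, buyer-exempt → 0% → £0.00
Wireless router £144.59: consumer electronics, buyer-exempt → 0% → £0.00
Subtotal = £1019.01; tax = £6.29; total due = £1025.30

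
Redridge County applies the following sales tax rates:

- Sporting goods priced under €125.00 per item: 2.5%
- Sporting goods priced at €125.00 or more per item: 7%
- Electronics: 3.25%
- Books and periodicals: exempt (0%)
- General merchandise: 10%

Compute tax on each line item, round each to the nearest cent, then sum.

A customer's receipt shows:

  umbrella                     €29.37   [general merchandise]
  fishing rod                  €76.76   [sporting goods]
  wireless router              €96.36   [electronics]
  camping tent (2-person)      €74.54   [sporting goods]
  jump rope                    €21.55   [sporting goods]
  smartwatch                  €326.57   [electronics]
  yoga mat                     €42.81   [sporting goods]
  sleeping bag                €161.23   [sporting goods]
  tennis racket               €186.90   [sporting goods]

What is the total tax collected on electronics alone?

Wireless router €96.36: electronics → 3.25% → €3.13
Smartwatch €326.57: electronics → 3.25% → €10.61
Tax on electronics = €3.13 + €10.61 = €13.74

€13.74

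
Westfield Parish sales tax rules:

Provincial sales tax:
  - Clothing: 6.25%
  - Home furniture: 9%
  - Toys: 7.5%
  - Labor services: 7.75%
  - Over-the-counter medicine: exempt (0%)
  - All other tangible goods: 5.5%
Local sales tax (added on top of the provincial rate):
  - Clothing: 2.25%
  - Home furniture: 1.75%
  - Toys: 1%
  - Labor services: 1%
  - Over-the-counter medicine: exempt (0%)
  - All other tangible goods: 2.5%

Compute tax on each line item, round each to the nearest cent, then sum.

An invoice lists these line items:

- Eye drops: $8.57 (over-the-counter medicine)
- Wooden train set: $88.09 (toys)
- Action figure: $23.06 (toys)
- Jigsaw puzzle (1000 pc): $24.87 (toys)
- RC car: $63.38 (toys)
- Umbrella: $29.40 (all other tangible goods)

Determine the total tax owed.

$19.30

Eye drops $8.57: over-the-counter medicine → 0% + 0% local = 0% → $0.00
Wooden train set $88.09: toys → 7.5% + 1% local = 8.5% → $7.49
Action figure $23.06: toys → 7.5% + 1% local = 8.5% → $1.96
Jigsaw puzzle (1000 pc) $24.87: toys → 7.5% + 1% local = 8.5% → $2.11
RC car $63.38: toys → 7.5% + 1% local = 8.5% → $5.39
Umbrella $29.40: all other tangible goods → 5.5% + 2.5% local = 8% → $2.35
Total tax = $7.49 + $1.96 + $2.11 + $5.39 + $2.35 = $19.30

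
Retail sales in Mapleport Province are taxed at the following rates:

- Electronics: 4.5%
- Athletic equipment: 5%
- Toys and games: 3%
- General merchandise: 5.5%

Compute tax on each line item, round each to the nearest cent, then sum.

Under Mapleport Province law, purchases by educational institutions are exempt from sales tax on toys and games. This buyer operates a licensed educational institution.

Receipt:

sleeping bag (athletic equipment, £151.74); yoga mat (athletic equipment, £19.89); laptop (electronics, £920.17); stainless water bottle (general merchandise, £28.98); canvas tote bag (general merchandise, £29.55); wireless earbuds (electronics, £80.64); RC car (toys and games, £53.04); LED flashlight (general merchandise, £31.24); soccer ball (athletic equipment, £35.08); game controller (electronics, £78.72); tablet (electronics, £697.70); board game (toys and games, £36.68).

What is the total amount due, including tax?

£2258.68

Sleeping bag £151.74: athletic equipment → 5% → £7.59
Yoga mat £19.89: athletic equipment → 5% → £0.99
Laptop £920.17: electronics → 4.5% → £41.41
Stainless water bottle £28.98: general merchandise → 5.5% → £1.59
Canvas tote bag £29.55: general merchandise → 5.5% → £1.63
Wireless earbuds £80.64: electronics → 4.5% → £3.63
RC car £53.04: toys and games, buyer-exempt → 0% → £0.00
LED flashlight £31.24: general merchandise → 5.5% → £1.72
Soccer ball £35.08: athletic equipment → 5% → £1.75
Game controller £78.72: electronics → 4.5% → £3.54
Tablet £697.70: electronics → 4.5% → £31.40
Board game £36.68: toys and games, buyer-exempt → 0% → £0.00
Subtotal = £2163.43; tax = £95.25; total due = £2258.68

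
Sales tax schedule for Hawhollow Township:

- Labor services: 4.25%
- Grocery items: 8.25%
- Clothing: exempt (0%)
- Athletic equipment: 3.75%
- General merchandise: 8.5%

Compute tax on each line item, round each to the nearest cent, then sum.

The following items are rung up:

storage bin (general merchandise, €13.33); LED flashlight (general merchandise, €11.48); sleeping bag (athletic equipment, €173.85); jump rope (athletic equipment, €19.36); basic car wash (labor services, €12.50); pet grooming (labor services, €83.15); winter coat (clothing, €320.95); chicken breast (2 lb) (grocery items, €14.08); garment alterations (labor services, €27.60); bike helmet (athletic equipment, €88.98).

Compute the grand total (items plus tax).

€784.37

Storage bin €13.33: general merchandise → 8.5% → €1.13
LED flashlight €11.48: general merchandise → 8.5% → €0.98
Sleeping bag €173.85: athletic equipment → 3.75% → €6.52
Jump rope €19.36: athletic equipment → 3.75% → €0.73
Basic car wash €12.50: labor services → 4.25% → €0.53
Pet grooming €83.15: labor services → 4.25% → €3.53
Winter coat €320.95: clothing → 0% → €0.00
Chicken breast (2 lb) €14.08: grocery items → 8.25% → €1.16
Garment alterations €27.60: labor services → 4.25% → €1.17
Bike helmet €88.98: athletic equipment → 3.75% → €3.34
Subtotal = €765.28; tax = €19.09; total due = €784.37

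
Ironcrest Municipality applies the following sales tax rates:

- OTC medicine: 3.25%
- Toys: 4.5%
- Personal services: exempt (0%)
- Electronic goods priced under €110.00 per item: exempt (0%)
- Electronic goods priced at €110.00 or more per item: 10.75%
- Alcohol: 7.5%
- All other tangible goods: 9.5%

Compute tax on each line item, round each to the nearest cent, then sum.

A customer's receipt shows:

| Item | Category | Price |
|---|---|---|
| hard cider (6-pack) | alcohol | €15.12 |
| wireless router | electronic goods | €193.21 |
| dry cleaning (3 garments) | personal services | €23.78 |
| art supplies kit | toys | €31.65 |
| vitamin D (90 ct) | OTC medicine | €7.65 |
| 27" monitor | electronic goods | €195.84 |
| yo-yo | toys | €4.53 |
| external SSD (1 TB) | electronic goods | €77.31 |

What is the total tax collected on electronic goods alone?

Wireless router €193.21: electronic goods, €110.00 or more → 10.75% → €20.77
27" monitor €195.84: electronic goods, €110.00 or more → 10.75% → €21.05
External SSD (1 TB) €77.31: electronic goods, under €110.00 → 0% → €0.00
Tax on electronic goods = €20.77 + €21.05 + €0.00 = €41.82

€41.82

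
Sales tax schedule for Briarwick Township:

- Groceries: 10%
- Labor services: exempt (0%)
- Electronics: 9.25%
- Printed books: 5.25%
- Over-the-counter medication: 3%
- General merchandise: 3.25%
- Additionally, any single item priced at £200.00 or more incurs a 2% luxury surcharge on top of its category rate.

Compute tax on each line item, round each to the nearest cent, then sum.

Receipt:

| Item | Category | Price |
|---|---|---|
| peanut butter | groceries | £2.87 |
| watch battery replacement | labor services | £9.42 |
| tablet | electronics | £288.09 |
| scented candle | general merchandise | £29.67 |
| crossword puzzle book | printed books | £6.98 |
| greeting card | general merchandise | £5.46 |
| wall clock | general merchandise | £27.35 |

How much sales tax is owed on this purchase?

Peanut butter £2.87: groceries → 10% → £0.29
Watch battery replacement £9.42: labor services → 0% → £0.00
Tablet £288.09: electronics → 9.25% + 2% surcharge = 11.25% → £32.41
Scented candle £29.67: general merchandise → 3.25% → £0.96
Crossword puzzle book £6.98: printed books → 5.25% → £0.37
Greeting card £5.46: general merchandise → 3.25% → £0.18
Wall clock £27.35: general merchandise → 3.25% → £0.89
Total tax = £0.29 + £32.41 + £0.96 + £0.37 + £0.18 + £0.89 = £35.10

£35.10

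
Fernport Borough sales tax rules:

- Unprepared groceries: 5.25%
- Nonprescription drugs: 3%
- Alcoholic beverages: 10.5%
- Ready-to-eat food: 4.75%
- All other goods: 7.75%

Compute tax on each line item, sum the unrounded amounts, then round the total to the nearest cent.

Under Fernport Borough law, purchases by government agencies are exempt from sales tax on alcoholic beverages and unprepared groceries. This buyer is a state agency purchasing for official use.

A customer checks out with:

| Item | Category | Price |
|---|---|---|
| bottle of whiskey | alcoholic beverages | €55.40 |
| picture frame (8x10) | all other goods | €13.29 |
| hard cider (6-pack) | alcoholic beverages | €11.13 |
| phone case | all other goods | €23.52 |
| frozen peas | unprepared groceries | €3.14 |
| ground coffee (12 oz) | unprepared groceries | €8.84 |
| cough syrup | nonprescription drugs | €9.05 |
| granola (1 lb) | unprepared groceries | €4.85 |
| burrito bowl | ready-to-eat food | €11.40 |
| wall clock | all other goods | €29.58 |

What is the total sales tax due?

€5.96

Bottle of whiskey €55.40: alcoholic beverages, buyer-exempt → 0% → €0.00
Picture frame (8x10) €13.29: all other goods → 7.75% → €1.029975
Hard cider (6-pack) €11.13: alcoholic beverages, buyer-exempt → 0% → €0.00
Phone case €23.52: all other goods → 7.75% → €1.8228
Frozen peas €3.14: unprepared groceries, buyer-exempt → 0% → €0.00
Ground coffee (12 oz) €8.84: unprepared groceries, buyer-exempt → 0% → €0.00
Cough syrup €9.05: nonprescription drugs → 3% → €0.2715
Granola (1 lb) €4.85: unprepared groceries, buyer-exempt → 0% → €0.00
Burrito bowl €11.40: ready-to-eat food → 4.75% → €0.5415
Wall clock €29.58: all other goods → 7.75% → €2.29245
Unrounded tax sum = €5.958225 → €5.96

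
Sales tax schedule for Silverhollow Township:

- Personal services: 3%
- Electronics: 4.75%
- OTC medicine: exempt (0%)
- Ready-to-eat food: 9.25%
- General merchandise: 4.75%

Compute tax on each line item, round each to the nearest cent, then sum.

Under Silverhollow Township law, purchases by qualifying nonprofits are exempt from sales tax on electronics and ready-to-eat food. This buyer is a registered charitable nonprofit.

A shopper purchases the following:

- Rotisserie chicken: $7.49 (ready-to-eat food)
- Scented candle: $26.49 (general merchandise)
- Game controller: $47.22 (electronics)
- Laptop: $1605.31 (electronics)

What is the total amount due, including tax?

$1687.77

Rotisserie chicken $7.49: ready-to-eat food, buyer-exempt → 0% → $0.00
Scented candle $26.49: general merchandise → 4.75% → $1.26
Game controller $47.22: electronics, buyer-exempt → 0% → $0.00
Laptop $1605.31: electronics, buyer-exempt → 0% → $0.00
Subtotal = $1686.51; tax = $1.26; total due = $1687.77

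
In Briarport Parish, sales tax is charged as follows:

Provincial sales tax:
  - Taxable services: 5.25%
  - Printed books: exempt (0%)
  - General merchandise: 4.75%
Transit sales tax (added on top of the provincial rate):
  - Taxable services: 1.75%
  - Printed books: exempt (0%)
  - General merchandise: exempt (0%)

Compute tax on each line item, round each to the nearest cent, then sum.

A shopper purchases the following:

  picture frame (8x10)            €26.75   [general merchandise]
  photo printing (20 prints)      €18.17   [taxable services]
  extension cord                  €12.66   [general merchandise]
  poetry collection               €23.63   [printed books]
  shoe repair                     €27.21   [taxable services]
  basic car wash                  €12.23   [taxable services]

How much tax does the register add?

Picture frame (8x10) €26.75: general merchandise → 4.75% + 0% transit = 4.75% → €1.27
Photo printing (20 prints) €18.17: taxable services → 5.25% + 1.75% transit = 7% → €1.27
Extension cord €12.66: general merchandise → 4.75% + 0% transit = 4.75% → €0.60
Poetry collection €23.63: printed books → 0% + 0% transit = 0% → €0.00
Shoe repair €27.21: taxable services → 5.25% + 1.75% transit = 7% → €1.90
Basic car wash €12.23: taxable services → 5.25% + 1.75% transit = 7% → €0.86
Total tax = €1.27 + €1.27 + €0.60 + €1.90 + €0.86 = €5.90

€5.90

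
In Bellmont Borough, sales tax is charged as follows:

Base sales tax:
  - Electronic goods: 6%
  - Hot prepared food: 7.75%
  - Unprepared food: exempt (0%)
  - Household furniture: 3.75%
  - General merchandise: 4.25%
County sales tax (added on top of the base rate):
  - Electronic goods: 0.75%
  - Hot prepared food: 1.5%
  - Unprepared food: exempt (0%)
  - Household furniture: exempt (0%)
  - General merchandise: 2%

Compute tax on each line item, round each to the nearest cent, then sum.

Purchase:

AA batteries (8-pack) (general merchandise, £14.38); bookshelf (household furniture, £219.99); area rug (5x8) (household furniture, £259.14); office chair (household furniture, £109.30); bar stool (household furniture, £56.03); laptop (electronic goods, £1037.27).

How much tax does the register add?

£95.09

AA batteries (8-pack) £14.38: general merchandise → 4.25% + 2% county = 6.25% → £0.90
Bookshelf £219.99: household furniture → 3.75% + 0% county = 3.75% → £8.25
Area rug (5x8) £259.14: household furniture → 3.75% + 0% county = 3.75% → £9.72
Office chair £109.30: household furniture → 3.75% + 0% county = 3.75% → £4.10
Bar stool £56.03: household furniture → 3.75% + 0% county = 3.75% → £2.10
Laptop £1037.27: electronic goods → 6% + 0.75% county = 6.75% → £70.02
Total tax = £0.90 + £8.25 + £9.72 + £4.10 + £2.10 + £70.02 = £95.09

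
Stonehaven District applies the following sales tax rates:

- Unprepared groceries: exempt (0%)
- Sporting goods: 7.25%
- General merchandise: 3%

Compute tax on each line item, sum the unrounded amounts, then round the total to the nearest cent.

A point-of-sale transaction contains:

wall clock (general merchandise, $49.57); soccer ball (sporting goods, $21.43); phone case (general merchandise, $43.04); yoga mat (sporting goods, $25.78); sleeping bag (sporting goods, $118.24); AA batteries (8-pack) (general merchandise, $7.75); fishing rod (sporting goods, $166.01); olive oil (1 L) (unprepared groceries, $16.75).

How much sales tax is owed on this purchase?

$27.04

Wall clock $49.57: general merchandise → 3% → $1.4871
Soccer ball $21.43: sporting goods → 7.25% → $1.553675
Phone case $43.04: general merchandise → 3% → $1.2912
Yoga mat $25.78: sporting goods → 7.25% → $1.86905
Sleeping bag $118.24: sporting goods → 7.25% → $8.5724
AA batteries (8-pack) $7.75: general merchandise → 3% → $0.2325
Fishing rod $166.01: sporting goods → 7.25% → $12.035725
Olive oil (1 L) $16.75: unprepared groceries → 0% → $0.00
Unrounded tax sum = $27.04165 → $27.04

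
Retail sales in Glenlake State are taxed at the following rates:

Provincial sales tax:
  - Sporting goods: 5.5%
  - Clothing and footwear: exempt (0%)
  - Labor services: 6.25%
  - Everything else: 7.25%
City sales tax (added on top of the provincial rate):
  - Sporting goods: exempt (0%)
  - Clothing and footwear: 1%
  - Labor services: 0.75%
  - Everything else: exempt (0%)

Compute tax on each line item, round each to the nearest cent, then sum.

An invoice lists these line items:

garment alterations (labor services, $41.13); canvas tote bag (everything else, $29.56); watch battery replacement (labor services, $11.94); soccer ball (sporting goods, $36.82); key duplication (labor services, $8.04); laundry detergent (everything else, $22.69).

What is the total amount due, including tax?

$160.28

Garment alterations $41.13: labor services → 6.25% + 0.75% city = 7% → $2.88
Canvas tote bag $29.56: everything else → 7.25% + 0% city = 7.25% → $2.14
Watch battery replacement $11.94: labor services → 6.25% + 0.75% city = 7% → $0.84
Soccer ball $36.82: sporting goods → 5.5% + 0% city = 5.5% → $2.03
Key duplication $8.04: labor services → 6.25% + 0.75% city = 7% → $0.56
Laundry detergent $22.69: everything else → 7.25% + 0% city = 7.25% → $1.65
Subtotal = $150.18; tax = $10.10; total due = $160.28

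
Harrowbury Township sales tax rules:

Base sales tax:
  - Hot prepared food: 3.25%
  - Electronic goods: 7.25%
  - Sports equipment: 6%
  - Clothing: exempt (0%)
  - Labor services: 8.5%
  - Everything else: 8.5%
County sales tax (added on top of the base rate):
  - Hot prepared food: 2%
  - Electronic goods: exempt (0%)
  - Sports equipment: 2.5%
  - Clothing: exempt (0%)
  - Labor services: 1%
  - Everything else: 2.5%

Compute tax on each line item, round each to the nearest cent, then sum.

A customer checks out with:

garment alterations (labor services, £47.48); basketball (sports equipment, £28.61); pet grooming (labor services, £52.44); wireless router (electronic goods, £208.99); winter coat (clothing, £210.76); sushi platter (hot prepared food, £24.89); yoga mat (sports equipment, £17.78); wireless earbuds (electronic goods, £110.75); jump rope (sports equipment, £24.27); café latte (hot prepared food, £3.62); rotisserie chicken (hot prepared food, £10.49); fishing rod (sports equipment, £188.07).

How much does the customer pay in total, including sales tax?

£984.86

Garment alterations £47.48: labor services → 8.5% + 1% county = 9.5% → £4.51
Basketball £28.61: sports equipment → 6% + 2.5% county = 8.5% → £2.43
Pet grooming £52.44: labor services → 8.5% + 1% county = 9.5% → £4.98
Wireless router £208.99: electronic goods → 7.25% + 0% county = 7.25% → £15.15
Winter coat £210.76: clothing → 0% + 0% county = 0% → £0.00
Sushi platter £24.89: hot prepared food → 3.25% + 2% county = 5.25% → £1.31
Yoga mat £17.78: sports equipment → 6% + 2.5% county = 8.5% → £1.51
Wireless earbuds £110.75: electronic goods → 7.25% + 0% county = 7.25% → £8.03
Jump rope £24.27: sports equipment → 6% + 2.5% county = 8.5% → £2.06
Café latte £3.62: hot prepared food → 3.25% + 2% county = 5.25% → £0.19
Rotisserie chicken £10.49: hot prepared food → 3.25% + 2% county = 5.25% → £0.55
Fishing rod £188.07: sports equipment → 6% + 2.5% county = 8.5% → £15.99
Subtotal = £928.15; tax = £56.71; total due = £984.86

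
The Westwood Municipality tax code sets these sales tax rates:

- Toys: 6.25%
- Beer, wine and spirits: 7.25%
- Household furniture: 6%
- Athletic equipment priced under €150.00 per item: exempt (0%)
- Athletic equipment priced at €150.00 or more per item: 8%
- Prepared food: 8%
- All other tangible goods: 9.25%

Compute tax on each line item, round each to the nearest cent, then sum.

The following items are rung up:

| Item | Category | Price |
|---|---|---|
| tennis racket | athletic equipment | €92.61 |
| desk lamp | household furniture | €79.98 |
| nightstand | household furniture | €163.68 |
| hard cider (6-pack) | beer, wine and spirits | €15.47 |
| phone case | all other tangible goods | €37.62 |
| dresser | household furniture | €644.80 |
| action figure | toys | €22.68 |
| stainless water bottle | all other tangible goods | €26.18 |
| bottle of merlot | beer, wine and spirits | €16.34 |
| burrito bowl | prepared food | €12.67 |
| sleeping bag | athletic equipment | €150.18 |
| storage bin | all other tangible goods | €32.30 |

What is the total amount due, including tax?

€1373.45

Tennis racket €92.61: athletic equipment, under €150.00 → 0% → €0.00
Desk lamp €79.98: household furniture → 6% → €4.80
Nightstand €163.68: household furniture → 6% → €9.82
Hard cider (6-pack) €15.47: beer, wine and spirits → 7.25% → €1.12
Phone case €37.62: all other tangible goods → 9.25% → €3.48
Dresser €644.80: household furniture → 6% → €38.69
Action figure €22.68: toys → 6.25% → €1.42
Stainless water bottle €26.18: all other tangible goods → 9.25% → €2.42
Bottle of merlot €16.34: beer, wine and spirits → 7.25% → €1.18
Burrito bowl €12.67: prepared food → 8% → €1.01
Sleeping bag €150.18: athletic equipment, €150.00 or more → 8% → €12.01
Storage bin €32.30: all other tangible goods → 9.25% → €2.99
Subtotal = €1294.51; tax = €78.94; total due = €1373.45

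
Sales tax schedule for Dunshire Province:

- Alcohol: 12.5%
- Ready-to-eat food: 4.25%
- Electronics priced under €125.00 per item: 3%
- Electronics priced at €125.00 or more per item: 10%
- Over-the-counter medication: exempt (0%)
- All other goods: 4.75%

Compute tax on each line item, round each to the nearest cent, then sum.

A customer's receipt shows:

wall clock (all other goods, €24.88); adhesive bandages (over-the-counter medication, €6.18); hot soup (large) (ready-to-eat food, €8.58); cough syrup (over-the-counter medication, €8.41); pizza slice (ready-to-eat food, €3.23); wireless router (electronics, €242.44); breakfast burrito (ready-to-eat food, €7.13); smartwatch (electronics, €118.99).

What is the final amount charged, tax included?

Wall clock €24.88: all other goods → 4.75% → €1.18
Adhesive bandages €6.18: over-the-counter medication → 0% → €0.00
Hot soup (large) €8.58: ready-to-eat food → 4.25% → €0.36
Cough syrup €8.41: over-the-counter medication → 0% → €0.00
Pizza slice €3.23: ready-to-eat food → 4.25% → €0.14
Wireless router €242.44: electronics, €125.00 or more → 10% → €24.24
Breakfast burrito €7.13: ready-to-eat food → 4.25% → €0.30
Smartwatch €118.99: electronics, under €125.00 → 3% → €3.57
Subtotal = €419.84; tax = €29.79; total due = €449.63

€449.63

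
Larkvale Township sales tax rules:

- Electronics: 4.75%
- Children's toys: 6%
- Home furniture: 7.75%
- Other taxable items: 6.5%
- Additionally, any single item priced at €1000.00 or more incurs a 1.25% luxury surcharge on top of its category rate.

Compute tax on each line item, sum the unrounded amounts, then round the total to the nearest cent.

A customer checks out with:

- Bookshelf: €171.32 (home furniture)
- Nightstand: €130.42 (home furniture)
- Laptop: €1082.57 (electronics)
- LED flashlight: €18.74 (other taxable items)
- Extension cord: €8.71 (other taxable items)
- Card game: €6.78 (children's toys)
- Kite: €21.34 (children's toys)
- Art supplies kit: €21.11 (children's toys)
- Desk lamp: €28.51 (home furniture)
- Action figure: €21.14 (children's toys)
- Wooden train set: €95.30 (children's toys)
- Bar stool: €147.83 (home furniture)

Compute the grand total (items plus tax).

€1867.50

Bookshelf €171.32: home furniture → 7.75% → €13.2773
Nightstand €130.42: home furniture → 7.75% → €10.10755
Laptop €1082.57: electronics → 4.75% + 1.25% surcharge = 6% → €64.9542
LED flashlight €18.74: other taxable items → 6.5% → €1.2181
Extension cord €8.71: other taxable items → 6.5% → €0.56615
Card game €6.78: children's toys → 6% → €0.4068
Kite €21.34: children's toys → 6% → €1.2804
Art supplies kit €21.11: children's toys → 6% → €1.2666
Desk lamp €28.51: home furniture → 7.75% → €2.209525
Action figure €21.14: children's toys → 6% → €1.2684
Wooden train set €95.30: children's toys → 6% → €5.718
Bar stool €147.83: home furniture → 7.75% → €11.456825
Subtotal = €1753.77; unrounded tax = €113.72985 → €113.73; total due = €1867.50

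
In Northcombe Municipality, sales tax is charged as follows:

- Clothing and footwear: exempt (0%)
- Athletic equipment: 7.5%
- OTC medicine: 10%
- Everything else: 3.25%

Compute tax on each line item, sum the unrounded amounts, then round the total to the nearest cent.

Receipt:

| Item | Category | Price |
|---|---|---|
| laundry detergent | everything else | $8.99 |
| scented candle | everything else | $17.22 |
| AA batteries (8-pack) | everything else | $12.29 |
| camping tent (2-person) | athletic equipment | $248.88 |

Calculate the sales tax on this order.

$19.92

Laundry detergent $8.99: everything else → 3.25% → $0.292175
Scented candle $17.22: everything else → 3.25% → $0.55965
AA batteries (8-pack) $12.29: everything else → 3.25% → $0.399425
Camping tent (2-person) $248.88: athletic equipment → 7.5% → $18.666
Unrounded tax sum = $19.91725 → $19.92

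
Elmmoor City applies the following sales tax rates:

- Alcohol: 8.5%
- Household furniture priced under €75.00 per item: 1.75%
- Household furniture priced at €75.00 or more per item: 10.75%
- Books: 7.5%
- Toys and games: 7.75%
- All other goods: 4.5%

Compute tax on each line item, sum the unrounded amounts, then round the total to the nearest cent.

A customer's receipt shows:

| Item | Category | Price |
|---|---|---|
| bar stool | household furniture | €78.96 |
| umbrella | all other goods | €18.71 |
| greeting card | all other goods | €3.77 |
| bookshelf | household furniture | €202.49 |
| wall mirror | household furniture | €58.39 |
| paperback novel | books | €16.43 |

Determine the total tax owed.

€33.52

Bar stool €78.96: household furniture, €75.00 or more → 10.75% → €8.4882
Umbrella €18.71: all other goods → 4.5% → €0.84195
Greeting card €3.77: all other goods → 4.5% → €0.16965
Bookshelf €202.49: household furniture, €75.00 or more → 10.75% → €21.767675
Wall mirror €58.39: household furniture, under €75.00 → 1.75% → €1.021825
Paperback novel €16.43: books → 7.5% → €1.23225
Unrounded tax sum = €33.52155 → €33.52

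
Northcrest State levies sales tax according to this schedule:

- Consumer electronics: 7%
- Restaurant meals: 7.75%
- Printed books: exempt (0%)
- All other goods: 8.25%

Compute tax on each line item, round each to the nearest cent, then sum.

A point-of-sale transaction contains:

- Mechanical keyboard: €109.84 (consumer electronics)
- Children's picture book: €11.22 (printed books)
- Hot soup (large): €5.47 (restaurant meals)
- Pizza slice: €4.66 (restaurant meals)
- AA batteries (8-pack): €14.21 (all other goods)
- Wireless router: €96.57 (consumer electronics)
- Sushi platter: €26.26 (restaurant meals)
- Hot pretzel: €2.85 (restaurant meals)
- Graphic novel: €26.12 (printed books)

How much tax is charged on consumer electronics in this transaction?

Mechanical keyboard €109.84: consumer electronics → 7% → €7.69
Wireless router €96.57: consumer electronics → 7% → €6.76
Tax on consumer electronics = €7.69 + €6.76 = €14.45

€14.45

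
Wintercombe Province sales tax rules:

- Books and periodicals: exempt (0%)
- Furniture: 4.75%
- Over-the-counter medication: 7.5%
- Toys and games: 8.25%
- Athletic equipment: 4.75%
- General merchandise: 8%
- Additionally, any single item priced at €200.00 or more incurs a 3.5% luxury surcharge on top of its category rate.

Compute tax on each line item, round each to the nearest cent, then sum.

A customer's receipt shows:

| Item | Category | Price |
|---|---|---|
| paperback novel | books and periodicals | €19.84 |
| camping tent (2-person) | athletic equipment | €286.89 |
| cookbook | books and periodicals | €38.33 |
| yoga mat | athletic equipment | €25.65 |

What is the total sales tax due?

Paperback novel €19.84: books and periodicals → 0% → €0.00
Camping tent (2-person) €286.89: athletic equipment → 4.75% + 3.5% surcharge = 8.25% → €23.67
Cookbook €38.33: books and periodicals → 0% → €0.00
Yoga mat €25.65: athletic equipment → 4.75% → €1.22
Total tax = €23.67 + €1.22 = €24.89

€24.89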